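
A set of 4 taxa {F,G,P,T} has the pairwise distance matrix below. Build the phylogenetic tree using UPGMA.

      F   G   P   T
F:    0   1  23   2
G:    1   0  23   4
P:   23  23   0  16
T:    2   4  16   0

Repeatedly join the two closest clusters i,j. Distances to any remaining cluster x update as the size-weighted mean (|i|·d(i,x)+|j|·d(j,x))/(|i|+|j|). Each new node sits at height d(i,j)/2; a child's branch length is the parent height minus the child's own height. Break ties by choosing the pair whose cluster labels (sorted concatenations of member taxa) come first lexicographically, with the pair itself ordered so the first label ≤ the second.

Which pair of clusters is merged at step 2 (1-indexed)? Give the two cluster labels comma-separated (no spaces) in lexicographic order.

FG,T

step 1: merge (F,G) at d=1; branch lengths F→1/2, G→1/2; new cluster FG
  updated: d(FG,P)=23, d(FG,T)=3
step 2: merge (FG,T) at d=3; branch lengths FG→1, T→3/2; new cluster FGT
  updated: d(FGT,P)=62/3
step 3: merge (FGT,P) at d=62/3; branch lengths FGT→53/6, P→31/3; new cluster FGPT
final tree: (((F:1/2,G:1/2):1,T:3/2):53/6,P:31/3)
total length: 68/3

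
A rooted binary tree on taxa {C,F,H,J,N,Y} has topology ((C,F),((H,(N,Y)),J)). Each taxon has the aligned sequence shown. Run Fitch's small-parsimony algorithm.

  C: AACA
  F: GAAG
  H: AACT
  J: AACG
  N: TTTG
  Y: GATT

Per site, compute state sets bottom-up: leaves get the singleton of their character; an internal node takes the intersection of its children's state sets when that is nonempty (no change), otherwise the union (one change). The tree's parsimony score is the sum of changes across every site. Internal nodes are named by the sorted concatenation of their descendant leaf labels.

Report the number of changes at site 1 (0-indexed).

1

CF@0: {A} ∪ {G} = {A,G} (union, +1)
NY@0: {T} ∪ {G} = {G,T} (union, +1)
HNY@0: {A} ∪ {G,T} = {A,G,T} (union, +1)
HJNY@0: {A,G,T} ∩ {A} = {A} (intersection, +0)
CFHJNY@0: {A,G} ∩ {A} = {A} (intersection, +0)
CF@1: {A} ∩ {A} = {A} (intersection, +0)
NY@1: {T} ∪ {A} = {A,T} (union, +1)
HNY@1: {A} ∩ {A,T} = {A} (intersection, +0)
HJNY@1: {A} ∩ {A} = {A} (intersection, +0)
CFHJNY@1: {A} ∩ {A} = {A} (intersection, +0)
CF@2: {C} ∪ {A} = {A,C} (union, +1)
NY@2: {T} ∩ {T} = {T} (intersection, +0)
HNY@2: {C} ∪ {T} = {C,T} (union, +1)
HJNY@2: {C,T} ∩ {C} = {C} (intersection, +0)
CFHJNY@2: {A,C} ∩ {C} = {C} (intersection, +0)
CF@3: {A} ∪ {G} = {A,G} (union, +1)
NY@3: {G} ∪ {T} = {G,T} (union, +1)
HNY@3: {T} ∩ {G,T} = {T} (intersection, +0)
HJNY@3: {T} ∪ {G} = {G,T} (union, +1)
CFHJNY@3: {A,G} ∩ {G,T} = {G} (intersection, +0)
per-site changes: [3, 1, 2, 3]; total = 9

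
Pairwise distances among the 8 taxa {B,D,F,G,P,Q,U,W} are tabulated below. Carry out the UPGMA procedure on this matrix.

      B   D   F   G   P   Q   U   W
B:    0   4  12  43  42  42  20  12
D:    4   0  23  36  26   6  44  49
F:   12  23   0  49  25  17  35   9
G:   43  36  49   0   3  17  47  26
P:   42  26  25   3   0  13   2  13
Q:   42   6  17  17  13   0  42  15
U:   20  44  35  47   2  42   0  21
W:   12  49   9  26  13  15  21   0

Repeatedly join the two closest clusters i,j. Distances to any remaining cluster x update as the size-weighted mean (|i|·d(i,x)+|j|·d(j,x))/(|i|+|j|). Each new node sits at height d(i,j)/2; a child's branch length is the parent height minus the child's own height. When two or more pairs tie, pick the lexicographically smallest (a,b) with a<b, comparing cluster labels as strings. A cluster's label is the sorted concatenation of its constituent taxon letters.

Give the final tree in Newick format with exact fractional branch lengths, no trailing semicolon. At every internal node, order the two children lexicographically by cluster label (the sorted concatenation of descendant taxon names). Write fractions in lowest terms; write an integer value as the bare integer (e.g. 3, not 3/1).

(((B:2,D:2):10,((F:9/2,W:9/2):7/2,Q:8):4):46/15,(G:25/2,(P:1,U:1):23/2):77/30)

1. join P+U (d=2) ⇒ PU; edges |P|=1, |U|=1
  updated: d(B,PU)=31, d(D,PU)=35, d(F,PU)=30, d(G,PU)=25, d(PU,Q)=55/2, d(PU,W)=17
2. join B+D (d=4) ⇒ BD; edges |B|=2, |D|=2
  updated: d(BD,F)=35/2, d(BD,G)=79/2, d(BD,PU)=33, d(BD,Q)=24, d(BD,W)=61/2
3. join F+W (d=9) ⇒ FW; edges |F|=9/2, |W|=9/2
  updated: d(BD,FW)=24, d(FW,G)=75/2, d(FW,PU)=47/2, d(FW,Q)=16
4. join FW+Q (d=16) ⇒ FQW; edges |FW|=7/2, |Q|=8
  updated: d(BD,FQW)=24, d(FQW,G)=92/3, d(FQW,PU)=149/6
5. join BD+FQW (d=24) ⇒ BDFQW; edges |BD|=10, |FQW|=4
  updated: d(BDFQW,G)=171/5, d(BDFQW,PU)=281/10
6. join G+PU (d=25) ⇒ GPU; edges |G|=25/2, |PU|=23/2
  updated: d(BDFQW,GPU)=452/15
7. join BDFQW+GPU (d=452/15) ⇒ BDFGPQUW; edges |BDFQW|=46/15, |GPU|=77/30
final tree: (((B:2,D:2):10,((F:9/2,W:9/2):7/2,Q:8):4):46/15,(G:25/2,(P:1,U:1):23/2):77/30)
total length: 1052/15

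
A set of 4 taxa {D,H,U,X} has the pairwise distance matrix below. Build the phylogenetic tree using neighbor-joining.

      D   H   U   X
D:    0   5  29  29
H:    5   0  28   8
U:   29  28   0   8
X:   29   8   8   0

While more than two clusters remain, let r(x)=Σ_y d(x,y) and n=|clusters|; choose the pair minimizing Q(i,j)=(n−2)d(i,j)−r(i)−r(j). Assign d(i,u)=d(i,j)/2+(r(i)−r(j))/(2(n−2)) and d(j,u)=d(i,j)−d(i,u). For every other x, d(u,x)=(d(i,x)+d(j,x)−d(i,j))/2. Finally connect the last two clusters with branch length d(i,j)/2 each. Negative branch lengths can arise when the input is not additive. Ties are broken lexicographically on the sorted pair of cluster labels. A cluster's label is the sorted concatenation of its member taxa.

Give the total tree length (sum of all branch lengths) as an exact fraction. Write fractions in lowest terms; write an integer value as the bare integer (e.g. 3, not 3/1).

30

1. join D+H (d=5, Q=-94) ⇒ DH; edges |D|=8, |H|=-3
  updated: d(DH,U)=26, d(DH,X)=16
2. join DH+U (d=26, Q=-50) ⇒ DHU; edges |DH|=17, |U|=9
  updated: d(DHU,X)=-1
3. join DHU+X (d=-1) ⇒ DHUX; edges |DHU|=-1/2, |X|=-1/2
final tree: (((D:8,H:-3):17,U:9):-1/2,X:-1/2)
total length: 30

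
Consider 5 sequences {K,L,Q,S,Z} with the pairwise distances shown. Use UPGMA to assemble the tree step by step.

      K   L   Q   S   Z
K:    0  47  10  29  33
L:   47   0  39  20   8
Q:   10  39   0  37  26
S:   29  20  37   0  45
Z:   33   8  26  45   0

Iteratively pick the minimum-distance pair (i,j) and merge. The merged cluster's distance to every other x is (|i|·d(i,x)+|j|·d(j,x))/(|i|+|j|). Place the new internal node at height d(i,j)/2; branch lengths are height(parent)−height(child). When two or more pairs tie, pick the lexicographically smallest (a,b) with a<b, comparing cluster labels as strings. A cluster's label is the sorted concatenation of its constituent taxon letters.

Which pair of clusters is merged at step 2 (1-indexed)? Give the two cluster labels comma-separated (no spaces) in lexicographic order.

step 1: merge (L,Z) at d=8; branch lengths L→4, Z→4; new cluster LZ
  updated: d(K,LZ)=40, d(LZ,Q)=65/2, d(LZ,S)=65/2
step 2: merge (K,Q) at d=10; branch lengths K→5, Q→5; new cluster KQ
  updated: d(KQ,LZ)=145/4, d(KQ,S)=33
step 3: merge (LZ,S) at d=65/2; branch lengths LZ→49/4, S→65/4; new cluster LSZ
  updated: d(KQ,LSZ)=211/6
step 4: merge (KQ,LSZ) at d=211/6; branch lengths KQ→151/12, LSZ→4/3; new cluster KLQSZ
final tree: ((K:5,Q:5):151/12,((L:4,Z:4):49/4,S:65/4):4/3)
total length: 725/12

K,Q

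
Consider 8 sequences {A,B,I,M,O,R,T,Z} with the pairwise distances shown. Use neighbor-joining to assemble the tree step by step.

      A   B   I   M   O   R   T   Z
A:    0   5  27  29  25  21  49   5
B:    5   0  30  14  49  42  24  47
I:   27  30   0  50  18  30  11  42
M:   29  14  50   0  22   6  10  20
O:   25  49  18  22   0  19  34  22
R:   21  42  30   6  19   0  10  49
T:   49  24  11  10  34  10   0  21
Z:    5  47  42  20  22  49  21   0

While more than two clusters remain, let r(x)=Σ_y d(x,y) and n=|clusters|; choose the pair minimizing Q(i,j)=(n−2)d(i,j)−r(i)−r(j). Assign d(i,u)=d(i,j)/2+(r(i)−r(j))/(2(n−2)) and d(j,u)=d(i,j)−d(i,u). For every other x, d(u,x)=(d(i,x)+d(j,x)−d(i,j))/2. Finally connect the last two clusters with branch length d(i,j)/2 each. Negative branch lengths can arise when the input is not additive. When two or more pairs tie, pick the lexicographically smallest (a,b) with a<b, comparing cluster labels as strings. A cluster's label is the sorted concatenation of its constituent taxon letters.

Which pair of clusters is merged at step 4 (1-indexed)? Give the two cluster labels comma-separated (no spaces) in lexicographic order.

step 1: merge (A,B) at d=5, Q=-342; branch lengths A→-5/3, B→20/3; new cluster AB
  updated: d(AB,I)=26, d(AB,M)=19, d(AB,O)=69/2, d(AB,R)=29, d(AB,T)=34, d(AB,Z)=47/2
step 2: merge (I,T) at d=11, Q=-242; branch lengths I→56/5, T→-1/5; new cluster IT
  updated: d(AB,IT)=49/2, d(IT,M)=49/2, d(IT,O)=41/2, d(IT,R)=29/2, d(IT,Z)=26
step 3: merge (M,R) at d=6, Q=-185; branch lengths M→-1/4, R→25/4; new cluster MR
  updated: d(AB,MR)=21, d(IT,MR)=33/2, d(MR,O)=35/2, d(MR,Z)=63/2
step 4: merge (AB,Z) at d=47/2, Q=-136; branch lengths AB→71/6, Z→35/3; new cluster ABZ
  updated: d(ABZ,IT)=27/2, d(ABZ,MR)=29/2, d(ABZ,O)=33/2
step 5: merge (ABZ,IT) at d=27/2, Q=-68; branch lengths ABZ→21/4, IT→33/4; new cluster ABITZ
  updated: d(ABITZ,MR)=35/4, d(ABITZ,O)=47/4
step 6: merge (ABITZ,MR) at d=35/4, Q=-38; branch lengths ABITZ→3/2, MR→29/4; new cluster ABIMRTZ
  updated: d(ABIMRTZ,O)=41/4
step 7: merge (ABIMRTZ,O) at d=41/4; branch lengths ABIMRTZ→41/8, O→41/8; new cluster ABIMORTZ
final tree: (((((A:-5/3,B:20/3):71/6,Z:35/3):21/4,(I:56/5,T:-1/5):33/4):3/2,(M:-1/4,R:25/4):29/4):41/8,O:41/8)
total length: 78

AB,Z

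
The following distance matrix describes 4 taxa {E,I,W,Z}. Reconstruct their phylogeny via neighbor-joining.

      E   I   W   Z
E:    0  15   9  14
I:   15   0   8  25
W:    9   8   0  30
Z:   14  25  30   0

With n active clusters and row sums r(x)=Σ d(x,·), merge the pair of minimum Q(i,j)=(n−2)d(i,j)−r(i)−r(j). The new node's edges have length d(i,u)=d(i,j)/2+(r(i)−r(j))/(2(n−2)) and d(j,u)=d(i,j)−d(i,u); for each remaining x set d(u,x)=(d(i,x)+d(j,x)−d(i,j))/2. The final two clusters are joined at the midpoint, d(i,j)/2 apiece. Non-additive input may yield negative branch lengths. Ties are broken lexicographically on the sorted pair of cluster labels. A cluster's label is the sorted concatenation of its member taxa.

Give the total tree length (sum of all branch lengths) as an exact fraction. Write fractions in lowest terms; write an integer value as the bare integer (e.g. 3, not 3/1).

123/4

iteration 1: select E,Z (d=14, Q=-79); attach at lengths (-3/4, 59/4); label the merged cluster EZ
  updated: d(EZ,I)=13, d(EZ,W)=25/2
iteration 2: select EZ,I (d=13, Q=-67/2); attach at lengths (35/4, 17/4); label the merged cluster EIZ
  updated: d(EIZ,W)=15/4
iteration 3: select EIZ,W (d=15/4); attach at lengths (15/8, 15/8); label the merged cluster EIWZ
final tree: (((E:-3/4,Z:59/4):35/4,I:17/4):15/8,W:15/8)
total length: 123/4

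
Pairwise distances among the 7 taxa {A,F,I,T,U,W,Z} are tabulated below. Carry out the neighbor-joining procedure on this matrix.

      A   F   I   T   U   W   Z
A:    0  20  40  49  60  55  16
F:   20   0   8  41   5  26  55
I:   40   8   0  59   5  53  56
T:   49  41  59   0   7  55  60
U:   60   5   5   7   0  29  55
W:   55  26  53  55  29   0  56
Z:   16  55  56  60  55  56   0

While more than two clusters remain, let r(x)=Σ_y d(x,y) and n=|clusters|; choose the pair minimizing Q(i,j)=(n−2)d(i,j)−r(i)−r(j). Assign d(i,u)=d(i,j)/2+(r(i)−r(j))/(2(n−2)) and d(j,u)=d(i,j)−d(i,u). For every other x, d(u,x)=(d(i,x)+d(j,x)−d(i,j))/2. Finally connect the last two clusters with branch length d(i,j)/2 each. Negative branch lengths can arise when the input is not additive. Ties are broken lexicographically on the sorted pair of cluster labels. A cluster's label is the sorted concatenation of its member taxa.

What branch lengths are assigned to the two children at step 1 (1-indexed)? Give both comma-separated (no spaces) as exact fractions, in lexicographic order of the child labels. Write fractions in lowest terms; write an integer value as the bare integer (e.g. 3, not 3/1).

step 1: merge (A,Z) at d=16, Q=-458; branch lengths A→11/5, Z→69/5; new cluster AZ
  updated: d(AZ,F)=59/2, d(AZ,I)=40, d(AZ,T)=93/2, d(AZ,U)=99/2, d(AZ,W)=95/2
step 2: merge (T,U) at d=7, Q=-276; branch lengths T→141/8, U→-85/8; new cluster TU
  updated: d(AZ,TU)=89/2, d(F,TU)=39/2, d(I,TU)=57/2, d(TU,W)=77/2
step 3: merge (F,I) at d=8, Q=-377/2; branch lengths F→-15/4, I→47/4; new cluster FI
  updated: d(AZ,FI)=123/4, d(FI,TU)=20, d(FI,W)=71/2
step 4: merge (AZ,W) at d=95/2, Q=-597/4; branch lengths AZ→385/16, W→375/16; new cluster AWZ
  updated: d(AWZ,FI)=75/8, d(AWZ,TU)=71/4
step 5: merge (AWZ,FI) at d=75/8, Q=-377/8; branch lengths AWZ→57/16, FI→93/16; new cluster AFIWZ
  updated: d(AFIWZ,TU)=227/16
step 6: merge (AFIWZ,TU) at d=227/16; branch lengths AFIWZ→227/32, TU→227/32; new cluster AFITUWZ
final tree: ((((A:11/5,Z:69/5):385/16,W:375/16):57/16,(F:-15/4,I:47/4):93/16):227/32,(T:141/8,U:-85/8):227/32)
total length: 1633/16

11/5,69/5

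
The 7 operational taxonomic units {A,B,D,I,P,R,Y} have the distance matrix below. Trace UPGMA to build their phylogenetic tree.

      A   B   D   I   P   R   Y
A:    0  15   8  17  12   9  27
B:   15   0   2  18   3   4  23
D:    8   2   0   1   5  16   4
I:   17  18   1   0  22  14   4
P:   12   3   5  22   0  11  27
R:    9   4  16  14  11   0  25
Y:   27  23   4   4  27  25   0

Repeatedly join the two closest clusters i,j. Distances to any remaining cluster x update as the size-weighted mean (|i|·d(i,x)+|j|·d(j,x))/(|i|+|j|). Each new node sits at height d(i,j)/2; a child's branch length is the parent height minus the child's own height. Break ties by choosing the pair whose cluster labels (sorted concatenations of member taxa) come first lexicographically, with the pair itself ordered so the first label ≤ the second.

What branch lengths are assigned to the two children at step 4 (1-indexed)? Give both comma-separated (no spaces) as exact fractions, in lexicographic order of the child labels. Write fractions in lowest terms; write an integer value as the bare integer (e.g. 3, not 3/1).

9/4,15/4

iteration 1: select D,I (d=1); attach at lengths (1/2, 1/2); label the merged cluster DI
  updated: d(A,DI)=25/2, d(B,DI)=10, d(DI,P)=27/2, d(DI,R)=15, d(DI,Y)=4
iteration 2: select B,P (d=3); attach at lengths (3/2, 3/2); label the merged cluster BP
  updated: d(A,BP)=27/2, d(BP,DI)=47/4, d(BP,R)=15/2, d(BP,Y)=25
iteration 3: select DI,Y (d=4); attach at lengths (3/2, 2); label the merged cluster DIY
  updated: d(A,DIY)=52/3, d(BP,DIY)=97/6, d(DIY,R)=55/3
iteration 4: select BP,R (d=15/2); attach at lengths (9/4, 15/4); label the merged cluster BPR
  updated: d(A,BPR)=12, d(BPR,DIY)=152/9
iteration 5: select A,BPR (d=12); attach at lengths (6, 9/4); label the merged cluster ABPR
  updated: d(ABPR,DIY)=17
iteration 6: select ABPR,DIY (d=17); attach at lengths (5/2, 13/2); label the merged cluster ABDIPRY
final tree: ((A:6,((B:3/2,P:3/2):9/4,R:15/4):9/4):5/2,((D:1/2,I:1/2):3/2,Y:2):13/2)
total length: 123/4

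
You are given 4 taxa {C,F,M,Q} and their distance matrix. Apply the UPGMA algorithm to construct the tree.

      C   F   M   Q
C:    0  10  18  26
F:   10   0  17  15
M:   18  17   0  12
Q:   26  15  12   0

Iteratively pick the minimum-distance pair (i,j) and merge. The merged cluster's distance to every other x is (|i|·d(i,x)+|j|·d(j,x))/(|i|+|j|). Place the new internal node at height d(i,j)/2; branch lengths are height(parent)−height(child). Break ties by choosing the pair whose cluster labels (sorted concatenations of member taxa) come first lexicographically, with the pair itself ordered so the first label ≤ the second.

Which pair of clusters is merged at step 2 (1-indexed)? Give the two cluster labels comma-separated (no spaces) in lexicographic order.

step 1: merge (C,F) at d=10; branch lengths C→5, F→5; new cluster CF
  updated: d(CF,M)=35/2, d(CF,Q)=41/2
step 2: merge (M,Q) at d=12; branch lengths M→6, Q→6; new cluster MQ
  updated: d(CF,MQ)=19
step 3: merge (CF,MQ) at d=19; branch lengths CF→9/2, MQ→7/2; new cluster CFMQ
final tree: ((C:5,F:5):9/2,(M:6,Q:6):7/2)
total length: 30

M,Q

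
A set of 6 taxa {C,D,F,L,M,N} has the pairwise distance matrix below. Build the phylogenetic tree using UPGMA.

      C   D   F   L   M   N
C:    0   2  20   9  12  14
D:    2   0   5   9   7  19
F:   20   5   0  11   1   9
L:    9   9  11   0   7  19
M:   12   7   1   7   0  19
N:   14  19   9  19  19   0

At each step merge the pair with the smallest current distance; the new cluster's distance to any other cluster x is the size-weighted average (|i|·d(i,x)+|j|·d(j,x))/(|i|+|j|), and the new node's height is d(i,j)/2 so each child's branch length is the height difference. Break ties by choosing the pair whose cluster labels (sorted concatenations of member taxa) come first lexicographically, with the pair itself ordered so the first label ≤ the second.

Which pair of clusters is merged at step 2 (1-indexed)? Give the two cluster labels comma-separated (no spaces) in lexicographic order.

C,D

1. join F+M (d=1) ⇒ FM; edges |F|=1/2, |M|=1/2
  updated: d(C,FM)=16, d(D,FM)=6, d(FM,L)=9, d(FM,N)=14
2. join C+D (d=2) ⇒ CD; edges |C|=1, |D|=1
  updated: d(CD,FM)=11, d(CD,L)=9, d(CD,N)=33/2
3. join CD+L (d=9) ⇒ CDL; edges |CD|=7/2, |L|=9/2
  updated: d(CDL,FM)=31/3, d(CDL,N)=52/3
4. join CDL+FM (d=31/3) ⇒ CDFLM; edges |CDL|=2/3, |FM|=14/3
  updated: d(CDFLM,N)=16
5. join CDFLM+N (d=16) ⇒ CDFLMN; edges |CDFLM|=17/6, |N|=8
final tree: ((((C:1,D:1):7/2,L:9/2):2/3,(F:1/2,M:1/2):14/3):17/6,N:8)
total length: 163/6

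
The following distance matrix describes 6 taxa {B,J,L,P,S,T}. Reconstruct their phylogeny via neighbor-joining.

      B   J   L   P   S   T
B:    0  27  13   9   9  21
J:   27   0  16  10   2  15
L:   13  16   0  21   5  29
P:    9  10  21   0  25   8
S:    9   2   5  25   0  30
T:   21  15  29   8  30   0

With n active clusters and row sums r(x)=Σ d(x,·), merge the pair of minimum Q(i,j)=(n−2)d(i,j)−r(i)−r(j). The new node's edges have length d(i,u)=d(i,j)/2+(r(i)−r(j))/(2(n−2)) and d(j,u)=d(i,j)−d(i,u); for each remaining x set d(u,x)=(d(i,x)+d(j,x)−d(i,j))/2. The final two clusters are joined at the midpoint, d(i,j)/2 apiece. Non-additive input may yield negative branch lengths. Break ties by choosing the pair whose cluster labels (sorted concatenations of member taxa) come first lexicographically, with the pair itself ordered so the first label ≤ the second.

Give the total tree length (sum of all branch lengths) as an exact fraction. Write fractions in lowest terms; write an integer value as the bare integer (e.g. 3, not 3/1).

step 1: merge (P,T) at d=8, Q=-144; branch lengths P→1/4, T→31/4; new cluster PT
  updated: d(B,PT)=11, d(J,PT)=17/2, d(L,PT)=21, d(PT,S)=47/2
step 2: merge (J,PT) at d=17/2, Q=-92; branch lengths J→5/2, PT→6; new cluster JPT
  updated: d(B,JPT)=59/4, d(JPT,L)=57/4, d(JPT,S)=17/2
step 3: merge (B,JPT) at d=59/4, Q=-179/4; branch lengths B→115/16, JPT→121/16; new cluster BJPT
  updated: d(BJPT,L)=25/4, d(BJPT,S)=11/8
step 4: merge (BJPT,L) at d=25/4, Q=-101/8; branch lengths BJPT→21/16, L→79/16; new cluster BJLPT
  updated: d(BJLPT,S)=1/16
step 5: merge (BJLPT,S) at d=1/16; branch lengths BJLPT→1/32, S→1/32; new cluster BJLPST
final tree: (((B:115/16,(J:5/2,(P:1/4,T:31/4):6):121/16):21/16,L:79/16):1/32,S:1/32)
total length: 601/16

601/16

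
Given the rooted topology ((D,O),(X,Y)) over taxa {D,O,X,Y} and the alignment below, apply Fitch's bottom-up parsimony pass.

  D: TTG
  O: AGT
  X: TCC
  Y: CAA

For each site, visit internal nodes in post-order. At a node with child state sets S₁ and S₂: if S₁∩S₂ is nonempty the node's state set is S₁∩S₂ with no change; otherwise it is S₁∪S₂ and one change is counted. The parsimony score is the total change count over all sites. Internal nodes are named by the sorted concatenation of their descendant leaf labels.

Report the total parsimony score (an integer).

8

DO@0: {T} ∪ {A} = {A,T} (union, +1)
XY@0: {T} ∪ {C} = {C,T} (union, +1)
DOXY@0: {A,T} ∩ {C,T} = {T} (intersection, +0)
DO@1: {T} ∪ {G} = {G,T} (union, +1)
XY@1: {C} ∪ {A} = {A,C} (union, +1)
DOXY@1: {G,T} ∪ {A,C} = {A,C,G,T} (union, +1)
DO@2: {G} ∪ {T} = {G,T} (union, +1)
XY@2: {C} ∪ {A} = {A,C} (union, +1)
DOXY@2: {G,T} ∪ {A,C} = {A,C,G,T} (union, +1)
per-site changes: [2, 3, 3]; total = 8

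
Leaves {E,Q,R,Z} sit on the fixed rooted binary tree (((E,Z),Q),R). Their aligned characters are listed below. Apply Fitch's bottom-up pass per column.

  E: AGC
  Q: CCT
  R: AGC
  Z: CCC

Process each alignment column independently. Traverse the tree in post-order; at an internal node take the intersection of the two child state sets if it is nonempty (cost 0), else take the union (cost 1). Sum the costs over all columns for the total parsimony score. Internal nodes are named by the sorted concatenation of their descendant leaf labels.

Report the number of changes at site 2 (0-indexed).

EZ@0: {A} ∪ {C} = {A,C} (union, +1)
EQZ@0: {A,C} ∩ {C} = {C} (intersection, +0)
EQRZ@0: {C} ∪ {A} = {A,C} (union, +1)
EZ@1: {G} ∪ {C} = {C,G} (union, +1)
EQZ@1: {C,G} ∩ {C} = {C} (intersection, +0)
EQRZ@1: {C} ∪ {G} = {C,G} (union, +1)
EZ@2: {C} ∩ {C} = {C} (intersection, +0)
EQZ@2: {C} ∪ {T} = {C,T} (union, +1)
EQRZ@2: {C,T} ∩ {C} = {C} (intersection, +0)
per-site changes: [2, 2, 1]; total = 5

1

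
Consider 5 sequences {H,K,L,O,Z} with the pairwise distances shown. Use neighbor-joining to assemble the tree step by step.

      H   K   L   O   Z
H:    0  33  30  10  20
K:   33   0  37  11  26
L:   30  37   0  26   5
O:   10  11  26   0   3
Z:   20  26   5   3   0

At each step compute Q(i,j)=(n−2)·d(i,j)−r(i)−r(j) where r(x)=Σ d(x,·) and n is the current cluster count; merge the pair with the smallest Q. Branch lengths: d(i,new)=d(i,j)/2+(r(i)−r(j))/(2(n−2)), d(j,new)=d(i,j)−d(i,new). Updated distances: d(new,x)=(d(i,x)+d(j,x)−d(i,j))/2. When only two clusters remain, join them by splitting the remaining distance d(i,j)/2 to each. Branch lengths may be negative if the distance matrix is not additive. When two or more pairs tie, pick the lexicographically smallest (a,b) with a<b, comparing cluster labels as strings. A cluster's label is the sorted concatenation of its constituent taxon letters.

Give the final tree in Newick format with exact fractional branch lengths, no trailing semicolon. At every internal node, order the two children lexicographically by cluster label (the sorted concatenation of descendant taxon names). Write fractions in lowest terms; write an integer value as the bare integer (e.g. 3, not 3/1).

1. join L+Z (d=5, Q=-137) ⇒ LZ; edges |L|=59/6, |Z|=-29/6
  updated: d(H,LZ)=45/2, d(K,LZ)=29, d(LZ,O)=12
2. join H+LZ (d=45/2, Q=-84) ⇒ HLZ; edges |H|=47/4, |LZ|=43/4
  updated: d(HLZ,K)=79/4, d(HLZ,O)=-1/4
3. join HLZ+K (d=79/4, Q=-61/2) ⇒ HKLZ; edges |HLZ|=17/4, |K|=31/2
  updated: d(HKLZ,O)=-9/2
4. join HKLZ+O (d=-9/2) ⇒ HKLOZ; edges |HKLZ|=-9/4, |O|=-9/4
final tree: (((H:47/4,(L:59/6,Z:-29/6):43/4):17/4,K:31/2):-9/4,O:-9/4)
total length: 171/4

(((H:47/4,(L:59/6,Z:-29/6):43/4):17/4,K:31/2):-9/4,O:-9/4)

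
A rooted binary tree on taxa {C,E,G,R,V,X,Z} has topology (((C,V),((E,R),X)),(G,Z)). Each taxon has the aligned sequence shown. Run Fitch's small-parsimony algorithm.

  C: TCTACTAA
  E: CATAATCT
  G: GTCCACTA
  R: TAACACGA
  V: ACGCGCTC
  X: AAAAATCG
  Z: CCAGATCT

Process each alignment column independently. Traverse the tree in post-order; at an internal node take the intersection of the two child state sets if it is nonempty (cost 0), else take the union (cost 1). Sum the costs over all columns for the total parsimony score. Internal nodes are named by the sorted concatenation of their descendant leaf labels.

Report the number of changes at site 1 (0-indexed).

[col 0] CV: children C:{T}, V:{A} ∪→ {A,T}; cost 1
[col 0] ER: children E:{C}, R:{T} ∪→ {C,T}; cost 1
[col 0] ERX: children ER:{C,T}, X:{A} ∪→ {A,C,T}; cost 1
[col 0] CERVX: children CV:{A,T}, ERX:{A,C,T} ∩→ {A,T}; cost 0
[col 0] GZ: children G:{G}, Z:{C} ∪→ {C,G}; cost 1
[col 0] CEGRVXZ: children CERVX:{A,T}, GZ:{C,G} ∪→ {A,C,G,T}; cost 1
[col 1] CV: children C:{C}, V:{C} ∩→ {C}; cost 0
[col 1] ER: children E:{A}, R:{A} ∩→ {A}; cost 0
[col 1] ERX: children ER:{A}, X:{A} ∩→ {A}; cost 0
[col 1] CERVX: children CV:{C}, ERX:{A} ∪→ {A,C}; cost 1
[col 1] GZ: children G:{T}, Z:{C} ∪→ {C,T}; cost 1
[col 1] CEGRVXZ: children CERVX:{A,C}, GZ:{C,T} ∩→ {C}; cost 0
[col 2] CV: children C:{T}, V:{G} ∪→ {G,T}; cost 1
[col 2] ER: children E:{T}, R:{A} ∪→ {A,T}; cost 1
[col 2] ERX: children ER:{A,T}, X:{A} ∩→ {A}; cost 0
[col 2] CERVX: children CV:{G,T}, ERX:{A} ∪→ {A,G,T}; cost 1
[col 2] GZ: children G:{C}, Z:{A} ∪→ {A,C}; cost 1
[col 2] CEGRVXZ: children CERVX:{A,G,T}, GZ:{A,C} ∩→ {A}; cost 0
[col 3] CV: children C:{A}, V:{C} ∪→ {A,C}; cost 1
[col 3] ER: children E:{A}, R:{C} ∪→ {A,C}; cost 1
[col 3] ERX: children ER:{A,C}, X:{A} ∩→ {A}; cost 0
[col 3] CERVX: children CV:{A,C}, ERX:{A} ∩→ {A}; cost 0
[col 3] GZ: children G:{C}, Z:{G} ∪→ {C,G}; cost 1
[col 3] CEGRVXZ: children CERVX:{A}, GZ:{C,G} ∪→ {A,C,G}; cost 1
[col 4] CV: children C:{C}, V:{G} ∪→ {C,G}; cost 1
[col 4] ER: children E:{A}, R:{A} ∩→ {A}; cost 0
[col 4] ERX: children ER:{A}, X:{A} ∩→ {A}; cost 0
[col 4] CERVX: children CV:{C,G}, ERX:{A} ∪→ {A,C,G}; cost 1
[col 4] GZ: children G:{A}, Z:{A} ∩→ {A}; cost 0
[col 4] CEGRVXZ: children CERVX:{A,C,G}, GZ:{A} ∩→ {A}; cost 0
[col 5] CV: children C:{T}, V:{C} ∪→ {C,T}; cost 1
[col 5] ER: children E:{T}, R:{C} ∪→ {C,T}; cost 1
[col 5] ERX: children ER:{C,T}, X:{T} ∩→ {T}; cost 0
[col 5] CERVX: children CV:{C,T}, ERX:{T} ∩→ {T}; cost 0
[col 5] GZ: children G:{C}, Z:{T} ∪→ {C,T}; cost 1
[col 5] CEGRVXZ: children CERVX:{T}, GZ:{C,T} ∩→ {T}; cost 0
[col 6] CV: children C:{A}, V:{T} ∪→ {A,T}; cost 1
[col 6] ER: children E:{C}, R:{G} ∪→ {C,G}; cost 1
[col 6] ERX: children ER:{C,G}, X:{C} ∩→ {C}; cost 0
[col 6] CERVX: children CV:{A,T}, ERX:{C} ∪→ {A,C,T}; cost 1
[col 6] GZ: children G:{T}, Z:{C} ∪→ {C,T}; cost 1
[col 6] CEGRVXZ: children CERVX:{A,C,T}, GZ:{C,T} ∩→ {C,T}; cost 0
[col 7] CV: children C:{A}, V:{C} ∪→ {A,C}; cost 1
[col 7] ER: children E:{T}, R:{A} ∪→ {A,T}; cost 1
[col 7] ERX: children ER:{A,T}, X:{G} ∪→ {A,G,T}; cost 1
[col 7] CERVX: children CV:{A,C}, ERX:{A,G,T} ∩→ {A}; cost 0
[col 7] GZ: children G:{A}, Z:{T} ∪→ {A,T}; cost 1
[col 7] CEGRVXZ: children CERVX:{A}, GZ:{A,T} ∩→ {A}; cost 0
per-site changes: [5, 2, 4, 4, 2, 3, 4, 4]; total = 28

2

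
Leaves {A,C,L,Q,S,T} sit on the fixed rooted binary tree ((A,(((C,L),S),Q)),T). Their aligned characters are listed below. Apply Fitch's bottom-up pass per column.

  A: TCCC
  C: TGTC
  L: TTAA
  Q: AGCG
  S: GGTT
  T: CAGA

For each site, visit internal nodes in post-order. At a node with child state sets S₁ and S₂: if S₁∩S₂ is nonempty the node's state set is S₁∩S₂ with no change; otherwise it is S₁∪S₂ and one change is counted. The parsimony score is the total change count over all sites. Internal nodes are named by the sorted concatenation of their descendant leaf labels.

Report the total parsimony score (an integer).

CL@0: {T} ∩ {T} = {T} (intersection, +0)
CLS@0: {T} ∪ {G} = {G,T} (union, +1)
CLQS@0: {G,T} ∪ {A} = {A,G,T} (union, +1)
ACLQS@0: {T} ∩ {A,G,T} = {T} (intersection, +0)
ACLQST@0: {T} ∪ {C} = {C,T} (union, +1)
CL@1: {G} ∪ {T} = {G,T} (union, +1)
CLS@1: {G,T} ∩ {G} = {G} (intersection, +0)
CLQS@1: {G} ∩ {G} = {G} (intersection, +0)
ACLQS@1: {C} ∪ {G} = {C,G} (union, +1)
ACLQST@1: {C,G} ∪ {A} = {A,C,G} (union, +1)
CL@2: {T} ∪ {A} = {A,T} (union, +1)
CLS@2: {A,T} ∩ {T} = {T} (intersection, +0)
CLQS@2: {T} ∪ {C} = {C,T} (union, +1)
ACLQS@2: {C} ∩ {C,T} = {C} (intersection, +0)
ACLQST@2: {C} ∪ {G} = {C,G} (union, +1)
CL@3: {C} ∪ {A} = {A,C} (union, +1)
CLS@3: {A,C} ∪ {T} = {A,C,T} (union, +1)
CLQS@3: {A,C,T} ∪ {G} = {A,C,G,T} (union, +1)
ACLQS@3: {C} ∩ {A,C,G,T} = {C} (intersection, +0)
ACLQST@3: {C} ∪ {A} = {A,C} (union, +1)
per-site changes: [3, 3, 3, 4]; total = 13

13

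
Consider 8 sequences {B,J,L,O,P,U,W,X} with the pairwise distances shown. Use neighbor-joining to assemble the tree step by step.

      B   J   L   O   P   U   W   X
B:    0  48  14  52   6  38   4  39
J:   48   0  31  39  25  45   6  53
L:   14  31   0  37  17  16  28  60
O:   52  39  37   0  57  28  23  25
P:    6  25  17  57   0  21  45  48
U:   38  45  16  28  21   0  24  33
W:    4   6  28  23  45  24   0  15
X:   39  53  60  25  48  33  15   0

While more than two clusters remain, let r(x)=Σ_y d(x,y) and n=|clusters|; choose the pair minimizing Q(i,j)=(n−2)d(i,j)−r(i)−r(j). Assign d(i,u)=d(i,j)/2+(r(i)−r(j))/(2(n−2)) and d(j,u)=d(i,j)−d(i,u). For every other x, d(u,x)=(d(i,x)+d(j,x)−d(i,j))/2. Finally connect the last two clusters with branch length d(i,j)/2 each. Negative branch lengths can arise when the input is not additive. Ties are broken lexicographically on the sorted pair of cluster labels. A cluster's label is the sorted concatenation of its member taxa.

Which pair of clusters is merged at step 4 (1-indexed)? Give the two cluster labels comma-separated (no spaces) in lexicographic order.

step 1: merge (B,P) at d=6, Q=-384; branch lengths B→3/2, P→9/2; new cluster BP
  updated: d(BP,J)=67/2, d(BP,L)=25/2, d(BP,O)=103/2, d(BP,U)=53/2, d(BP,W)=43/2, d(BP,X)=81/2
step 2: merge (BP,L) at d=25/2, Q=-308; branch lengths BP→32/5, L→61/10; new cluster BLP
  updated: d(BLP,J)=26, d(BLP,O)=38, d(BLP,U)=15, d(BLP,W)=37/2, d(BLP,X)=44
step 3: merge (J,W) at d=6, Q=-463/2; branch lengths J→213/16, W→-117/16; new cluster JW
  updated: d(BLP,JW)=77/4, d(JW,O)=28, d(JW,U)=63/2, d(JW,X)=31
step 4: merge (BLP,U) at d=15, Q=-715/4; branch lengths BLP→215/24, U→145/24; new cluster BLPU
  updated: d(BLPU,JW)=143/8, d(BLPU,O)=51/2, d(BLPU,X)=31
step 5: merge (BLPU,JW) at d=143/8, Q=-231/2; branch lengths BLPU→133/16, JW→153/16; new cluster BJLPUW
  updated: d(BJLPUW,O)=285/16, d(BJLPUW,X)=353/16
step 6: merge (BJLPUW,O) at d=285/16, Q=-519/8; branch lengths BJLPUW→119/16, O→83/8; new cluster BJLOPUW
  updated: d(BJLOPUW,X)=117/8
step 7: merge (BJLOPUW,X) at d=117/8; branch lengths BJLOPUW→117/16, X→117/16; new cluster BJLOPUWX
final tree: ((((((B:3/2,P:9/2):32/5,L:61/10):215/24,U:145/24):133/16,(J:213/16,W:-117/16):153/16):119/16,O:83/8):117/16,X:117/16)
total length: 1437/16

BLP,U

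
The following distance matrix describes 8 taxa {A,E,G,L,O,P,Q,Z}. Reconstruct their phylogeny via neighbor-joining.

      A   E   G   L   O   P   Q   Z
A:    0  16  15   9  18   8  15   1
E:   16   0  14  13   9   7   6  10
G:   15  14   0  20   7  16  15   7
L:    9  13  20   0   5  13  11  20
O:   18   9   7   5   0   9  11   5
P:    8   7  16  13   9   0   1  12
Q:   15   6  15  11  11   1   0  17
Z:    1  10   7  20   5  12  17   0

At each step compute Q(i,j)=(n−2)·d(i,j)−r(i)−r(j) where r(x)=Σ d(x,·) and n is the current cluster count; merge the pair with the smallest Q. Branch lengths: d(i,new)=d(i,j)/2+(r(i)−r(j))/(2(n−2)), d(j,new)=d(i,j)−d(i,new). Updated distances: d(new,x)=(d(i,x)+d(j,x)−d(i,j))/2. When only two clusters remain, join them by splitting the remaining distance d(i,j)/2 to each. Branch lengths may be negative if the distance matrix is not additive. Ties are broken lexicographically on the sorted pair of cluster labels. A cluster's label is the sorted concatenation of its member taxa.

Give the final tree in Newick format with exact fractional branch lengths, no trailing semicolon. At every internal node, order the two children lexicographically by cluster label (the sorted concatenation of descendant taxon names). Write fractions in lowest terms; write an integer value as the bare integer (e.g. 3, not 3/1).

1. join A+Z (d=1, Q=-148) ⇒ AZ; edges |A|=4/3, |Z|=-1/3
  updated: d(AZ,E)=25/2, d(AZ,G)=21/2, d(AZ,L)=14, d(AZ,O)=11, d(AZ,P)=19/2, d(AZ,Q)=31/2
2. join P+Q (d=1, Q=-110) ⇒ PQ; edges |P|=1/10, |Q|=9/10
  updated: d(AZ,PQ)=12, d(E,PQ)=6, d(G,PQ)=15, d(L,PQ)=23/2, d(O,PQ)=19/2
3. join L+O (d=5, Q=-85) ⇒ LO; edges |L|=21/4, |O|=-1/4
  updated: d(AZ,LO)=10, d(E,LO)=17/2, d(G,LO)=11, d(LO,PQ)=8
4. join AZ+G (d=21/2, Q=-64) ⇒ AGZ; edges |AZ|=13/3, |G|=37/6
  updated: d(AGZ,E)=8, d(AGZ,LO)=21/4, d(AGZ,PQ)=33/4
5. join AGZ+LO (d=21/4, Q=-131/4) ⇒ AGLOZ; edges |AGZ|=41/16, |LO|=43/16
  updated: d(AGLOZ,E)=45/8, d(AGLOZ,PQ)=11/2
6. join AGLOZ+E (d=45/8, Q=-137/8) ⇒ AEGLOZ; edges |AGLOZ|=41/16, |E|=49/16
  updated: d(AEGLOZ,PQ)=47/16
7. join AEGLOZ+PQ (d=47/16) ⇒ AEGLOPQZ; edges |AEGLOZ|=47/32, |PQ|=47/32
final tree: (((((A:4/3,Z:-1/3):13/3,G:37/6):41/16,(L:21/4,O:-1/4):43/16):41/16,E:49/16):47/32,(P:1/10,Q:9/10):47/32)
total length: 501/16

(((((A:4/3,Z:-1/3):13/3,G:37/6):41/16,(L:21/4,O:-1/4):43/16):41/16,E:49/16):47/32,(P:1/10,Q:9/10):47/32)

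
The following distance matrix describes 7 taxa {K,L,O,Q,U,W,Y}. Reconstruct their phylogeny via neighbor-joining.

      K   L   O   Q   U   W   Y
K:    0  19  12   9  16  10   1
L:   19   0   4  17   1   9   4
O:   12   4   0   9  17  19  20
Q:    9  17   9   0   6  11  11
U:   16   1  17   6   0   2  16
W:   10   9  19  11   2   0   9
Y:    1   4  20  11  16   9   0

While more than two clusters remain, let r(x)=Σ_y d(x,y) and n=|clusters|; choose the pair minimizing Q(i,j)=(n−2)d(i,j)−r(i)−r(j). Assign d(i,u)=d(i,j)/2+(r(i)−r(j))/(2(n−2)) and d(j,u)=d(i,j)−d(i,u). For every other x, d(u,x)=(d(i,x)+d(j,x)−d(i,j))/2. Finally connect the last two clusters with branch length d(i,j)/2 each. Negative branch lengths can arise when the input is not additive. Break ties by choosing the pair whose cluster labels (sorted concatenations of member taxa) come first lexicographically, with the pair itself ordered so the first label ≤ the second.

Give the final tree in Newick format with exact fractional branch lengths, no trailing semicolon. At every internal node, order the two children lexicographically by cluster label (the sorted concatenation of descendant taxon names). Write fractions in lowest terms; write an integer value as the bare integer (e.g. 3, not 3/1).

((((K:11/10,Y:-1/10):23/4,Q:15/4):5/4,(L:-13/16,O:77/16):41/8):27/16,(U:5/12,W:19/12):27/16)

step 1: merge (K,Y) at d=1, Q=-123; branch lengths K→11/10, Y→-1/10; new cluster KY
  updated: d(KY,L)=11, d(KY,O)=31/2, d(KY,Q)=19/2, d(KY,U)=31/2, d(KY,W)=9
step 2: merge (L,O) at d=4, Q=-181/2; branch lengths L→-13/16, O→77/16; new cluster LO
  updated: d(KY,LO)=45/4, d(LO,Q)=11, d(LO,U)=7, d(LO,W)=12
step 3: merge (U,W) at d=2, Q=-117/2; branch lengths U→5/12, W→19/12; new cluster UW
  updated: d(KY,UW)=45/4, d(LO,UW)=17/2, d(Q,UW)=15/2
step 4: merge (KY,Q) at d=19/2, Q=-41; branch lengths KY→23/4, Q→15/4; new cluster KQY
  updated: d(KQY,LO)=51/8, d(KQY,UW)=37/8
step 5: merge (KQY,LO) at d=51/8, Q=-39/2; branch lengths KQY→5/4, LO→41/8; new cluster KLOQY
  updated: d(KLOQY,UW)=27/8
step 6: merge (KLOQY,UW) at d=27/8; branch lengths KLOQY→27/16, UW→27/16; new cluster KLOQUWY
final tree: ((((K:11/10,Y:-1/10):23/4,Q:15/4):5/4,(L:-13/16,O:77/16):41/8):27/16,(U:5/12,W:19/12):27/16)
total length: 105/4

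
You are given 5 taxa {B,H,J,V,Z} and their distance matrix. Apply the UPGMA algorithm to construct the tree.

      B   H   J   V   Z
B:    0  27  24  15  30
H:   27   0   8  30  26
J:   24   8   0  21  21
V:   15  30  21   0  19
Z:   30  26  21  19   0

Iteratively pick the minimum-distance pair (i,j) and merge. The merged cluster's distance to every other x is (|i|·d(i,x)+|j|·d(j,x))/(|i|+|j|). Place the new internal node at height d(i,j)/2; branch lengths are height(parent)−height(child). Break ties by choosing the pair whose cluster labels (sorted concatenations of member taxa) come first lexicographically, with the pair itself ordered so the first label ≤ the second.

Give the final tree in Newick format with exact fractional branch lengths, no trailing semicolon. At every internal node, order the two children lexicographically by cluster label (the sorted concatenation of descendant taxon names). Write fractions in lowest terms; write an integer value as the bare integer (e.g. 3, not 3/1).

((B:15/2,V:15/2):61/12,((H:4,J:4):31/4,Z:47/4):5/6)

1. join H+J (d=8) ⇒ HJ; edges |H|=4, |J|=4
  updated: d(B,HJ)=51/2, d(HJ,V)=51/2, d(HJ,Z)=47/2
2. join B+V (d=15) ⇒ BV; edges |B|=15/2, |V|=15/2
  updated: d(BV,HJ)=51/2, d(BV,Z)=49/2
3. join HJ+Z (d=47/2) ⇒ HJZ; edges |HJ|=31/4, |Z|=47/4
  updated: d(BV,HJZ)=151/6
4. join BV+HJZ (d=151/6) ⇒ BHJVZ; edges |BV|=61/12, |HJZ|=5/6
final tree: ((B:15/2,V:15/2):61/12,((H:4,J:4):31/4,Z:47/4):5/6)
total length: 581/12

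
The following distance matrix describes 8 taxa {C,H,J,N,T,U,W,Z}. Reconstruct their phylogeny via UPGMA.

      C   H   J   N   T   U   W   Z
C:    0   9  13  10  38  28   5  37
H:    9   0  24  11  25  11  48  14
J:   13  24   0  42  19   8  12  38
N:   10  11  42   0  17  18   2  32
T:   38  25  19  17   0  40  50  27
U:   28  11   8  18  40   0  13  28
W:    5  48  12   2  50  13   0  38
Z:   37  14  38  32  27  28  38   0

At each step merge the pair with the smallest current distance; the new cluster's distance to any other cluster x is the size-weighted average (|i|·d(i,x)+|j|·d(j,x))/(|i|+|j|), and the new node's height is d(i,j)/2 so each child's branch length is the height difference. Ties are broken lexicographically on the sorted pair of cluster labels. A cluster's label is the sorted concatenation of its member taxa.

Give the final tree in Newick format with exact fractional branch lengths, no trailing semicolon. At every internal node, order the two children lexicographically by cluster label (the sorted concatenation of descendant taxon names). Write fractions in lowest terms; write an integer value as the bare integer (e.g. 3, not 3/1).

(((C:15/4,(N:1,W:1):11/4):27/4,(J:4,U:4):13/2):25/6,((H:7,Z:7):6,T:13):5/3)

step 1: merge (N,W) at d=2; branch lengths N→1, W→1; new cluster NW
  updated: d(C,NW)=15/2, d(H,NW)=59/2, d(J,NW)=27, d(NW,T)=67/2, d(NW,U)=31/2, d(NW,Z)=35
step 2: merge (C,NW) at d=15/2; branch lengths C→15/4, NW→11/4; new cluster CNW
  updated: d(CNW,H)=68/3, d(CNW,J)=67/3, d(CNW,T)=35, d(CNW,U)=59/3, d(CNW,Z)=107/3
step 3: merge (J,U) at d=8; branch lengths J→4, U→4; new cluster JU
  updated: d(CNW,JU)=21, d(H,JU)=35/2, d(JU,T)=59/2, d(JU,Z)=33
step 4: merge (H,Z) at d=14; branch lengths H→7, Z→7; new cluster HZ
  updated: d(CNW,HZ)=175/6, d(HZ,JU)=101/4, d(HZ,T)=26
step 5: merge (CNW,JU) at d=21; branch lengths CNW→27/4, JU→13/2; new cluster CJNUW
  updated: d(CJNUW,HZ)=138/5, d(CJNUW,T)=164/5
step 6: merge (HZ,T) at d=26; branch lengths HZ→6, T→13; new cluster HTZ
  updated: d(CJNUW,HTZ)=88/3
step 7: merge (CJNUW,HTZ) at d=88/3; branch lengths CJNUW→25/6, HTZ→5/3; new cluster CHJNTUWZ
final tree: (((C:15/4,(N:1,W:1):11/4):27/4,(J:4,U:4):13/2):25/6,((H:7,Z:7):6,T:13):5/3)
total length: 823/12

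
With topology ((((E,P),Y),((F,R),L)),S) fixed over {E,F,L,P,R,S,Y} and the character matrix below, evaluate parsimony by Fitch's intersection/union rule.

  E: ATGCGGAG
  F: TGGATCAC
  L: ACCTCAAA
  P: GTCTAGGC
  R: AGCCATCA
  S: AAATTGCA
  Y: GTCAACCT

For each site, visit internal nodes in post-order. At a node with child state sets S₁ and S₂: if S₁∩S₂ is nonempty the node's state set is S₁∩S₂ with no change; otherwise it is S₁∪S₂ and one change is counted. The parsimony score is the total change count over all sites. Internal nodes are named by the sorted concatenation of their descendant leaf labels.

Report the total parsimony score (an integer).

29

[col 0] EP: children E:{A}, P:{G} ∪→ {A,G}; cost 1
[col 0] EPY: children EP:{A,G}, Y:{G} ∩→ {G}; cost 0
[col 0] FR: children F:{T}, R:{A} ∪→ {A,T}; cost 1
[col 0] FLR: children FR:{A,T}, L:{A} ∩→ {A}; cost 0
[col 0] EFLPRY: children EPY:{G}, FLR:{A} ∪→ {A,G}; cost 1
[col 0] EFLPRSY: children EFLPRY:{A,G}, S:{A} ∩→ {A}; cost 0
[col 1] EP: children E:{T}, P:{T} ∩→ {T}; cost 0
[col 1] EPY: children EP:{T}, Y:{T} ∩→ {T}; cost 0
[col 1] FR: children F:{G}, R:{G} ∩→ {G}; cost 0
[col 1] FLR: children FR:{G}, L:{C} ∪→ {C,G}; cost 1
[col 1] EFLPRY: children EPY:{T}, FLR:{C,G} ∪→ {C,G,T}; cost 1
[col 1] EFLPRSY: children EFLPRY:{C,G,T}, S:{A} ∪→ {A,C,G,T}; cost 1
[col 2] EP: children E:{G}, P:{C} ∪→ {C,G}; cost 1
[col 2] EPY: children EP:{C,G}, Y:{C} ∩→ {C}; cost 0
[col 2] FR: children F:{G}, R:{C} ∪→ {C,G}; cost 1
[col 2] FLR: children FR:{C,G}, L:{C} ∩→ {C}; cost 0
[col 2] EFLPRY: children EPY:{C}, FLR:{C} ∩→ {C}; cost 0
[col 2] EFLPRSY: children EFLPRY:{C}, S:{A} ∪→ {A,C}; cost 1
[col 3] EP: children E:{C}, P:{T} ∪→ {C,T}; cost 1
[col 3] EPY: children EP:{C,T}, Y:{A} ∪→ {A,C,T}; cost 1
[col 3] FR: children F:{A}, R:{C} ∪→ {A,C}; cost 1
[col 3] FLR: children FR:{A,C}, L:{T} ∪→ {A,C,T}; cost 1
[col 3] EFLPRY: children EPY:{A,C,T}, FLR:{A,C,T} ∩→ {A,C,T}; cost 0
[col 3] EFLPRSY: children EFLPRY:{A,C,T}, S:{T} ∩→ {T}; cost 0
[col 4] EP: children E:{G}, P:{A} ∪→ {A,G}; cost 1
[col 4] EPY: children EP:{A,G}, Y:{A} ∩→ {A}; cost 0
[col 4] FR: children F:{T}, R:{A} ∪→ {A,T}; cost 1
[col 4] FLR: children FR:{A,T}, L:{C} ∪→ {A,C,T}; cost 1
[col 4] EFLPRY: children EPY:{A}, FLR:{A,C,T} ∩→ {A}; cost 0
[col 4] EFLPRSY: children EFLPRY:{A}, S:{T} ∪→ {A,T}; cost 1
[col 5] EP: children E:{G}, P:{G} ∩→ {G}; cost 0
[col 5] EPY: children EP:{G}, Y:{C} ∪→ {C,G}; cost 1
[col 5] FR: children F:{C}, R:{T} ∪→ {C,T}; cost 1
[col 5] FLR: children FR:{C,T}, L:{A} ∪→ {A,C,T}; cost 1
[col 5] EFLPRY: children EPY:{C,G}, FLR:{A,C,T} ∩→ {C}; cost 0
[col 5] EFLPRSY: children EFLPRY:{C}, S:{G} ∪→ {C,G}; cost 1
[col 6] EP: children E:{A}, P:{G} ∪→ {A,G}; cost 1
[col 6] EPY: children EP:{A,G}, Y:{C} ∪→ {A,C,G}; cost 1
[col 6] FR: children F:{A}, R:{C} ∪→ {A,C}; cost 1
[col 6] FLR: children FR:{A,C}, L:{A} ∩→ {A}; cost 0
[col 6] EFLPRY: children EPY:{A,C,G}, FLR:{A} ∩→ {A}; cost 0
[col 6] EFLPRSY: children EFLPRY:{A}, S:{C} ∪→ {A,C}; cost 1
[col 7] EP: children E:{G}, P:{C} ∪→ {C,G}; cost 1
[col 7] EPY: children EP:{C,G}, Y:{T} ∪→ {C,G,T}; cost 1
[col 7] FR: children F:{C}, R:{A} ∪→ {A,C}; cost 1
[col 7] FLR: children FR:{A,C}, L:{A} ∩→ {A}; cost 0
[col 7] EFLPRY: children EPY:{C,G,T}, FLR:{A} ∪→ {A,C,G,T}; cost 1
[col 7] EFLPRSY: children EFLPRY:{A,C,G,T}, S:{A} ∩→ {A}; cost 0
per-site changes: [3, 3, 3, 4, 4, 4, 4, 4]; total = 29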